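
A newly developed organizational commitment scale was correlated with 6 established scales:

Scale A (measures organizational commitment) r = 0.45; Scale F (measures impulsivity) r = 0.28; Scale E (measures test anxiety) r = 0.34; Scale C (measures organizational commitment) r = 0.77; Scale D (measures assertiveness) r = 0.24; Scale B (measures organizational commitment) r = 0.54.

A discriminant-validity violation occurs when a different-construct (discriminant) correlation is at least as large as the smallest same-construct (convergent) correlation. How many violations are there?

0

Convergent (same construct = organizational commitment): Scale A, Scale C, Scale B.
Smallest convergent = 0.45. Discriminant values: 0.28, 0.34, 0.24; count ≥ 0.45 → 0.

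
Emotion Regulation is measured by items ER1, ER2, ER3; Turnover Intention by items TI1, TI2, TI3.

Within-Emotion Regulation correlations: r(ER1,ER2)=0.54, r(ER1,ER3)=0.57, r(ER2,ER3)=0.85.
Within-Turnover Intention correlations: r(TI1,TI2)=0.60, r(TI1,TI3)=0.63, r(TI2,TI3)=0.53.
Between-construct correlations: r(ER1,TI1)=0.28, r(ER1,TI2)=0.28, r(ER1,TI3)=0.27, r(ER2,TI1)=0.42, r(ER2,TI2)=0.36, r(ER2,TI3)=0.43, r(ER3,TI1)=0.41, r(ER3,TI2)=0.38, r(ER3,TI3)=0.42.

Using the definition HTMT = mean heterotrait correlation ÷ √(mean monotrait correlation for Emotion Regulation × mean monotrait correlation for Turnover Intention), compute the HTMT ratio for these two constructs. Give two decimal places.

Between-construct mean = 3.25/9 = 0.3611.
Mean within-ER = 1.96/3 = 0.6533; mean within-TI = 1.76/3 = 0.5867.
Geometric mean = √(0.6533 × 0.5867) = 0.6191.
HTMT = 0.3611 / 0.6191 = 0.58.

0.58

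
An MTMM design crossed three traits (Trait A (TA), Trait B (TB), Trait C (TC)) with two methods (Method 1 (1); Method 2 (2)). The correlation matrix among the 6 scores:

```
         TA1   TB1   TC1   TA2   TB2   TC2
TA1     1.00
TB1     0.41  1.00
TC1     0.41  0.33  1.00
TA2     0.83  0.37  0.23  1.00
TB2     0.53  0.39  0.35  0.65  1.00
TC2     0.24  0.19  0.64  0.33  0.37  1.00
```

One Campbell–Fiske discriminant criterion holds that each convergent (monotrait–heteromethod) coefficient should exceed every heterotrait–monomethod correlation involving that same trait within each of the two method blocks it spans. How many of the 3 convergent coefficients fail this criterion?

Each convergent coefficient versus the relevant comparison correlations:
TA (methods 1·2): 0.83 vs {0.41, 0.65, 0.41, 0.33} → pass.
TB (methods 1·2): 0.39 vs {0.41, 0.65, 0.33, 0.37} → fail.
TC (methods 1·2): 0.64 vs {0.41, 0.33, 0.33, 0.37} → pass.
1 of 3 fail.

1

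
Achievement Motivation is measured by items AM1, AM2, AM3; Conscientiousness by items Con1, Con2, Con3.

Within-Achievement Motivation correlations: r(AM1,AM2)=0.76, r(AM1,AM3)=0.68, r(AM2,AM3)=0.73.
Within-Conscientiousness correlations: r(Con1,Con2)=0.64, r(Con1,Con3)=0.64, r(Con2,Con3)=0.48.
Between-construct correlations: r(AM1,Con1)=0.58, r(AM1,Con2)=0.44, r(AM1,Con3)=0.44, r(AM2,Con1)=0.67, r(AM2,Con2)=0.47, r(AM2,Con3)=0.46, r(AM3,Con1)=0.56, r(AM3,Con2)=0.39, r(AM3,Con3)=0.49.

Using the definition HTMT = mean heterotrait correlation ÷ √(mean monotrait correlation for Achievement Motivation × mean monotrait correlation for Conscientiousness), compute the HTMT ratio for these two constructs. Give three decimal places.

0.768

Mean between = 4.50/9 = 0.5000.
Mean within-AM = 2.17/3 = 0.7233; mean within-Con = 1.76/3 = 0.5867.
Geometric mean = √(0.7233 × 0.5867) = 0.6514.
HTMT = 0.5000 / 0.6514 = 0.768.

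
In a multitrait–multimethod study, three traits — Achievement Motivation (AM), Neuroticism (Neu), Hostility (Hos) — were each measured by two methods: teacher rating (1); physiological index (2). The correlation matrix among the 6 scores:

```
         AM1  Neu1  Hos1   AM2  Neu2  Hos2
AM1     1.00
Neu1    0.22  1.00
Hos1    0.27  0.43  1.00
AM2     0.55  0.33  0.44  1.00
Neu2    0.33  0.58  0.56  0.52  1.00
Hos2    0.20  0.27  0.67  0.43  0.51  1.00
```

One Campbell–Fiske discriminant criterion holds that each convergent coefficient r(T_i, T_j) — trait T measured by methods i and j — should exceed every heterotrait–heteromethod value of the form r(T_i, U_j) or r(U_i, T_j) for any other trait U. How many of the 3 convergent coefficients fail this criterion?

Each convergent coefficient versus the relevant comparison correlations:
AM (methods 1·2): 0.55 vs {0.33, 0.33, 0.20, 0.44} → pass.
Neu (methods 1·2): 0.58 vs {0.33, 0.33, 0.27, 0.56} → pass.
Hos (methods 1·2): 0.67 vs {0.44, 0.20, 0.56, 0.27} → pass.
0 of 3 fail.

0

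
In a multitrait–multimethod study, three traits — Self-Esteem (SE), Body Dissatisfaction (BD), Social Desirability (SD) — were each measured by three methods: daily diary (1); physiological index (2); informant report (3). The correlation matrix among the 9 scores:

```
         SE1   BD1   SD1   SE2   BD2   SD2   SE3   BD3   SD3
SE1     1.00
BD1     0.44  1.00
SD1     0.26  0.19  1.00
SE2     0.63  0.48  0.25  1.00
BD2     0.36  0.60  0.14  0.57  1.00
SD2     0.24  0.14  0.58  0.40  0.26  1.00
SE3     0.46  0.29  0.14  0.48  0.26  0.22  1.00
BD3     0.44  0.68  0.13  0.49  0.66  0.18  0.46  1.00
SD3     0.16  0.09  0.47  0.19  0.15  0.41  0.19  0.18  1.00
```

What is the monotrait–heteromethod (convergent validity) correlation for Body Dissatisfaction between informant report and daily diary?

0.68

Same trait (BD), different methods: r(BD3, BD1) = 0.68.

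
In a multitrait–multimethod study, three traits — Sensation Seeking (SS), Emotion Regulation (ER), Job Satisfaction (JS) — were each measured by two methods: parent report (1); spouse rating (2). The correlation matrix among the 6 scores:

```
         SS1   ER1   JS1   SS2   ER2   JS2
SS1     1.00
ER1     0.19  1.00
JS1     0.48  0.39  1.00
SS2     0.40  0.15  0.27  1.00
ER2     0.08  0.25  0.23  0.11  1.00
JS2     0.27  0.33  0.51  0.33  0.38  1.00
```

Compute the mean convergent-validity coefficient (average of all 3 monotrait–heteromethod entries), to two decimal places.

Convergent values: 0.40, 0.25, 0.51; mean = 1.16/3 = 0.39.

0.39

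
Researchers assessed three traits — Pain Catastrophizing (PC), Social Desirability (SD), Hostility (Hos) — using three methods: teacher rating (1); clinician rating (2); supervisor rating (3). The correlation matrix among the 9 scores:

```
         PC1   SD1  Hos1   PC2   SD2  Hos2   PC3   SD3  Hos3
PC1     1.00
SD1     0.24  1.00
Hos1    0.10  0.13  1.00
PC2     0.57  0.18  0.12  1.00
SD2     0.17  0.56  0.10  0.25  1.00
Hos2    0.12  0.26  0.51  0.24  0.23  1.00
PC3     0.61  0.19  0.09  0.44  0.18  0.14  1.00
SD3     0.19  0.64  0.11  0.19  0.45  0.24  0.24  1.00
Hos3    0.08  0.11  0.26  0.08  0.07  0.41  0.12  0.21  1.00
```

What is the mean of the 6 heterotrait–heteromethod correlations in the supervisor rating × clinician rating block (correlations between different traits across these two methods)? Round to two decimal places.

HTHM values (method 3 × method 2): 0.18, 0.14, 0.19, 0.24, 0.08, 0.07; mean = 0.90/6 = 0.15.

0.15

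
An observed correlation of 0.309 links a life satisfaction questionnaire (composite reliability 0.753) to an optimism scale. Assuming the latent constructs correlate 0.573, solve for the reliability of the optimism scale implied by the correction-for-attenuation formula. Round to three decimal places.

r_true = r_obs / √(r_xx · r_yy) ⇒ 0.573 = 0.309 / √(0.753 · r_yy).
√(0.753 · r_yy) = 0.309 / 0.573 = 0.5393; 0.753 · r_yy = 0.2908; r_yy = 0.2908 / 0.753 ≈ 0.386.

0.386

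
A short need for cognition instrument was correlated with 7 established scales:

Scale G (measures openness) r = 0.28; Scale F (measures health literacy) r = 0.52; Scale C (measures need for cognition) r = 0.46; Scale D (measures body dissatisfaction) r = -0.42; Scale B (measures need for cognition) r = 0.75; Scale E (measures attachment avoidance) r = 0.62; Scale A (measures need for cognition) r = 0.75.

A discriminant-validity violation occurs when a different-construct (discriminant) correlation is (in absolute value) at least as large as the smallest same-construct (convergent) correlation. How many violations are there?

2

Convergent (same construct = need for cognition): Scale C, Scale B, Scale A.
Smallest convergent = 0.46. Discriminant |r|: 0.28, 0.52, 0.42, 0.62; count ≥ 0.46 → 2.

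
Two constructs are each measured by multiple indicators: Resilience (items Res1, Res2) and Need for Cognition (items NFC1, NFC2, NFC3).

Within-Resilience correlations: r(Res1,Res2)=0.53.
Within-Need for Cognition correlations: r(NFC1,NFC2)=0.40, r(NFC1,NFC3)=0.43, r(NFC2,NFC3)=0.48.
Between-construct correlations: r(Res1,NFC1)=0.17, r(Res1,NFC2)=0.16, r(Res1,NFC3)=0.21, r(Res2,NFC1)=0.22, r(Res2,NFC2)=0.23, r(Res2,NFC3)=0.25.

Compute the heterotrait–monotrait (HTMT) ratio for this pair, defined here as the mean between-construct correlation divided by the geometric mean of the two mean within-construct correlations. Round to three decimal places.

Between-construct mean = 1.24/6 = 0.2067.
Mean within-Res = 0.53/1 = 0.5300; mean within-NFC = 1.31/3 = 0.4367.
Geometric mean = √(0.5300 × 0.4367) = 0.4811.
HTMT = 0.2067 / 0.4811 = 0.430.

0.430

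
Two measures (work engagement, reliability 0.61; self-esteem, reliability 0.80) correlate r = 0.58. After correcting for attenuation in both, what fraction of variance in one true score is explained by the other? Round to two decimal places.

0.69

Disattenuated r = 0.58 / √(0.61 × 0.80) = 0.58 / 0.6986 = 0.8302.
Shared true-score variance = 0.8302² = 0.6892 ≈ 0.69.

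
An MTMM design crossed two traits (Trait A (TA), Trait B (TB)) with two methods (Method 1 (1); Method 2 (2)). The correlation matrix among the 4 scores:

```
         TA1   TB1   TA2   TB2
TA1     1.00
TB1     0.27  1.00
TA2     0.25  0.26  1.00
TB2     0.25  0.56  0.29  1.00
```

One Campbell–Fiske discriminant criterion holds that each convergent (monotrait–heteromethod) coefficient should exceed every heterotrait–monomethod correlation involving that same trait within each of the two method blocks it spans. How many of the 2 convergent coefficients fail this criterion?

1

Convergent coefficients and their comparison sets:
TA (methods 1·2): 0.25 vs {0.27, 0.29} → fail.
TB (methods 1·2): 0.56 vs {0.27, 0.29} → pass.
1 of 2 fail.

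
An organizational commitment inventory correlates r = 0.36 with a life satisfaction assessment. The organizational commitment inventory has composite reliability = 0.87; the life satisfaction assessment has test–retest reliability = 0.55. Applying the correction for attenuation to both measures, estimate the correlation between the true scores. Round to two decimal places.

0.52

r_true = r_obs / √(r_xx · r_yy) = 0.36 / √(0.87 × 0.55) = 0.36 / √0.4785 = 0.36 / 0.6917 ≈ 0.52.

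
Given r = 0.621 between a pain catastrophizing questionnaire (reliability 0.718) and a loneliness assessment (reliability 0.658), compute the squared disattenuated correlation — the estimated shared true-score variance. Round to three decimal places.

Disattenuated r = 0.621 / √(0.718 × 0.658) = 0.621 / 0.6873 = 0.9035.
Shared true-score variance = 0.9035² = 0.8163 ≈ 0.816.

0.816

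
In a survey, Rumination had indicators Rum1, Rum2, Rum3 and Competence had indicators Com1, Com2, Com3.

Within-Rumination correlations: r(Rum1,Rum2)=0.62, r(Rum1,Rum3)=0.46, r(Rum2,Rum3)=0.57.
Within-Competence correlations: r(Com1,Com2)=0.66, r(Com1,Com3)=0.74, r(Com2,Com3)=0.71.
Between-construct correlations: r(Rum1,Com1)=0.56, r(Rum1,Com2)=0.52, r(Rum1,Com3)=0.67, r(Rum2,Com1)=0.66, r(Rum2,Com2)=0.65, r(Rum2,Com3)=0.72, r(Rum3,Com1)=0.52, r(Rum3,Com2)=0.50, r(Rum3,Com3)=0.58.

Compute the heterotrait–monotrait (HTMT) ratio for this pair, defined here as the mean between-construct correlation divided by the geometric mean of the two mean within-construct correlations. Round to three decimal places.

0.961

Between-construct mean = 5.38/9 = 0.5978.
Mean within-Rum = 1.65/3 = 0.5500; mean within-Com = 2.11/3 = 0.7033.
Geometric mean = √(0.5500 × 0.7033) = 0.6219.
HTMT = 0.5978 / 0.6219 = 0.961.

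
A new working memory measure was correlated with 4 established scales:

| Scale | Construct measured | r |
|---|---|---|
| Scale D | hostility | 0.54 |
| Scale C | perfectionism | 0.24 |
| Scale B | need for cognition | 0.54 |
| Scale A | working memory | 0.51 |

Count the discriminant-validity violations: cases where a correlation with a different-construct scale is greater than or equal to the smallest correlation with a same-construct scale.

2

Convergent (same construct = working memory): Scale A.
Smallest convergent = 0.51. Discriminant values: 0.54, 0.24, 0.54; count ≥ 0.51 → 2.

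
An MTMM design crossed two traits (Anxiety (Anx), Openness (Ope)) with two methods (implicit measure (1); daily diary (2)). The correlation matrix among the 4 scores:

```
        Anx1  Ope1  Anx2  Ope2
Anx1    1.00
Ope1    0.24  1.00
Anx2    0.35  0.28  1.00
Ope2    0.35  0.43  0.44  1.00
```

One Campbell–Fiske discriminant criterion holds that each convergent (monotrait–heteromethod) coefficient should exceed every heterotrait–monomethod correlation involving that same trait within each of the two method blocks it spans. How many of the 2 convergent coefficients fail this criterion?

Each convergent coefficient versus the relevant comparison correlations:
Anx (methods 1·2): 0.35 vs {0.24, 0.44} → fail.
Ope (methods 1·2): 0.43 vs {0.24, 0.44} → fail.
2 of 2 fail.

2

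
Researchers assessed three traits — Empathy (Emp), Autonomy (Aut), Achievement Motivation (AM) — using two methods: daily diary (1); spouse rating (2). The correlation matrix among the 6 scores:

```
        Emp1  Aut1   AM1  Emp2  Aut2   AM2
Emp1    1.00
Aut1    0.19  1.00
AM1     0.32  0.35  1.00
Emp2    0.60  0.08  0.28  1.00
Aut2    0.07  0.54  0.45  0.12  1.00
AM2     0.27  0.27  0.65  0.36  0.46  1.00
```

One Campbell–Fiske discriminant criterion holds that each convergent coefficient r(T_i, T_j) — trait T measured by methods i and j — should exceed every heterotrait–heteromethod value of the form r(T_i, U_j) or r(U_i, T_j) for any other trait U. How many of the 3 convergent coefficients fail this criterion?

Each convergent coefficient versus the relevant comparison correlations:
Emp (methods 1·2): 0.60 vs {0.07, 0.08, 0.27, 0.28} → pass.
Aut (methods 1·2): 0.54 vs {0.08, 0.07, 0.27, 0.45} → pass.
AM (methods 1·2): 0.65 vs {0.28, 0.27, 0.45, 0.27} → pass.
0 of 3 fail.

0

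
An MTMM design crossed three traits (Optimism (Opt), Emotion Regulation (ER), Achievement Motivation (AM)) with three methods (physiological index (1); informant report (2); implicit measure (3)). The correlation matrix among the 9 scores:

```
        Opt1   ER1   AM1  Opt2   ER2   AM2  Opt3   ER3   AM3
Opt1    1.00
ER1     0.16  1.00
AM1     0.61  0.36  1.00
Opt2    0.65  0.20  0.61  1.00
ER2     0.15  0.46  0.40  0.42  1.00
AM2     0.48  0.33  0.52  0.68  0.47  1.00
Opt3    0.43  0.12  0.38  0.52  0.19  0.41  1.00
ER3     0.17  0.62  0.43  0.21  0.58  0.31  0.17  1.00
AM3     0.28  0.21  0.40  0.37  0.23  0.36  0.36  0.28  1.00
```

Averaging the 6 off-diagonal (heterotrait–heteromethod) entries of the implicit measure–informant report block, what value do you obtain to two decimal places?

0.29

HTHM values (method 3 × method 2): 0.19, 0.41, 0.21, 0.31, 0.37, 0.23; mean = 1.72/6 = 0.29.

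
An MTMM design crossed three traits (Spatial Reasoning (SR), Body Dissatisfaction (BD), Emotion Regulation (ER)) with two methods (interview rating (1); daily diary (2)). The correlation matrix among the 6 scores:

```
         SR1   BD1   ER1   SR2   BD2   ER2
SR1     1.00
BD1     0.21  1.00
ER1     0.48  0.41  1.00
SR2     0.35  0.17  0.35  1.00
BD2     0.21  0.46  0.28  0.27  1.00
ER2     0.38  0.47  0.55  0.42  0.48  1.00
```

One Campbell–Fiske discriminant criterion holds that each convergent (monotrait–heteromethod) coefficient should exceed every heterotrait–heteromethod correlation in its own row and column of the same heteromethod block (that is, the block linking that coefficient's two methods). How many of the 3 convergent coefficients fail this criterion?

2

Checking each validity diagonal entry against its comparison values:
SR (methods 1·2): 0.35 vs {0.21, 0.17, 0.38, 0.35} → fail.
BD (methods 1·2): 0.46 vs {0.17, 0.21, 0.47, 0.28} → fail.
ER (methods 1·2): 0.55 vs {0.35, 0.38, 0.28, 0.47} → pass.
2 of 3 fail.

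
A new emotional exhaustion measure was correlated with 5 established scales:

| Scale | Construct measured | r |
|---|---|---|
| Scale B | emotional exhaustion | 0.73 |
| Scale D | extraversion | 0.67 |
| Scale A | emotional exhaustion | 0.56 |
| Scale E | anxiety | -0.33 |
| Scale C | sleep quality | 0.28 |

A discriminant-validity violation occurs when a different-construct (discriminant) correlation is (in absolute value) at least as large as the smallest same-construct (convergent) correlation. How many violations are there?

Convergent (same construct = emotional exhaustion): Scale B, Scale A.
Smallest convergent = 0.56. Discriminant |r|: 0.67, 0.33, 0.28; count ≥ 0.56 → 1.

1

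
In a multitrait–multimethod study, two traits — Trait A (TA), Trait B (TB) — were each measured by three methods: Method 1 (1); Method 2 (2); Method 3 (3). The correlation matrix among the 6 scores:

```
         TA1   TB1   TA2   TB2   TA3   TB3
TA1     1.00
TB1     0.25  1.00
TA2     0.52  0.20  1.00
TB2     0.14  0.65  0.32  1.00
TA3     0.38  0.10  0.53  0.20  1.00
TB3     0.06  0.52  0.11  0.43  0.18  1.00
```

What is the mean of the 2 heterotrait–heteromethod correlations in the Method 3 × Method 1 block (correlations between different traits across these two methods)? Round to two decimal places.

HTHM values (method 3 × method 1): 0.10, 0.06; mean = 0.16/2 = 0.08.

0.08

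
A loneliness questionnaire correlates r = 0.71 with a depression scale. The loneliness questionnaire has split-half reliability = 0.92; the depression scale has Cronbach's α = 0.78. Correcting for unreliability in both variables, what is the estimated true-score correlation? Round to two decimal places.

0.84

r_true = r_obs / √(r_xx · r_yy) = 0.71 / √(0.92 × 0.78) = 0.71 / √0.7176 = 0.71 / 0.8471 ≈ 0.84.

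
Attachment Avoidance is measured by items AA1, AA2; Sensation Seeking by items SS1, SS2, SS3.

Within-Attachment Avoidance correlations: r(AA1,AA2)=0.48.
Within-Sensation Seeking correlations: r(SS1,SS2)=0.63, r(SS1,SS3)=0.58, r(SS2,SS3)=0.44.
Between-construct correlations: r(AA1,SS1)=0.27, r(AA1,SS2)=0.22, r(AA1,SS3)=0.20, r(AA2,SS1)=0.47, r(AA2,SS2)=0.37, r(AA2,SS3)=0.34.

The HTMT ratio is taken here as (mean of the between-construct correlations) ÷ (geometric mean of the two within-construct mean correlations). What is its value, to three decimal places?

0.607

Mean heterotrait r = 1.87/6 = 0.3117.
Mean within-AA = 0.48/1 = 0.4800; mean within-SS = 1.65/3 = 0.5500.
Geometric mean = √(0.4800 × 0.5500) = 0.5138.
HTMT = 0.3117 / 0.5138 = 0.607.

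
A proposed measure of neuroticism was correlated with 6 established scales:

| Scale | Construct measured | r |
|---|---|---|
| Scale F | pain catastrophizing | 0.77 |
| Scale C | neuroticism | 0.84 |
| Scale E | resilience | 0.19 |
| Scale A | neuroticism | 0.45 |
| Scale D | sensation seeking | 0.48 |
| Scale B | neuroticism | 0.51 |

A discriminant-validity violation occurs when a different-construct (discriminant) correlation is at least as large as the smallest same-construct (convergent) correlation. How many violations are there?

2

Convergent (same construct = neuroticism): Scale C, Scale A, Scale B.
Smallest convergent = 0.45. Discriminant values: 0.77, 0.19, 0.48; count ≥ 0.45 → 2.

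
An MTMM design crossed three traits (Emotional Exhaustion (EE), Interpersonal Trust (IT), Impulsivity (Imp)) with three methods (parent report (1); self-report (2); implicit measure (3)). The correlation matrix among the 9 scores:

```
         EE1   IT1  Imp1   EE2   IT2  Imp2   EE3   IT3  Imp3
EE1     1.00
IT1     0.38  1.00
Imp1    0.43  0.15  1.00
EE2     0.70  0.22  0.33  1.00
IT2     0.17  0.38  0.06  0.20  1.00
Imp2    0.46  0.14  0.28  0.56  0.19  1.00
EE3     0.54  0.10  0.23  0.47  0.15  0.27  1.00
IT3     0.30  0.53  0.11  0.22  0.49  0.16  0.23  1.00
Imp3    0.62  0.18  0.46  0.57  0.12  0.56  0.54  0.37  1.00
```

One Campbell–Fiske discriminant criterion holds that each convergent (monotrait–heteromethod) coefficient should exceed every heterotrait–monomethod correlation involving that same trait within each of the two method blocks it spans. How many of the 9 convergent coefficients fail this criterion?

6

Convergent coefficients and their comparison sets:
EE (methods 1·2): 0.70 vs {0.38, 0.20, 0.43, 0.56} → pass.
EE (methods 1·3): 0.54 vs {0.38, 0.23, 0.43, 0.54} → fail.
EE (methods 2·3): 0.47 vs {0.20, 0.23, 0.56, 0.54} → fail.
IT (methods 1·2): 0.38 vs {0.38, 0.20, 0.15, 0.19} → fail.
IT (methods 1·3): 0.53 vs {0.38, 0.23, 0.15, 0.37} → pass.
IT (methods 2·3): 0.49 vs {0.20, 0.23, 0.19, 0.37} → pass.
Imp (methods 1·2): 0.28 vs {0.43, 0.56, 0.15, 0.19} → fail.
Imp (methods 1·3): 0.46 vs {0.43, 0.54, 0.15, 0.37} → fail.
Imp (methods 2·3): 0.56 vs {0.56, 0.54, 0.19, 0.37} → fail.
6 of 9 fail.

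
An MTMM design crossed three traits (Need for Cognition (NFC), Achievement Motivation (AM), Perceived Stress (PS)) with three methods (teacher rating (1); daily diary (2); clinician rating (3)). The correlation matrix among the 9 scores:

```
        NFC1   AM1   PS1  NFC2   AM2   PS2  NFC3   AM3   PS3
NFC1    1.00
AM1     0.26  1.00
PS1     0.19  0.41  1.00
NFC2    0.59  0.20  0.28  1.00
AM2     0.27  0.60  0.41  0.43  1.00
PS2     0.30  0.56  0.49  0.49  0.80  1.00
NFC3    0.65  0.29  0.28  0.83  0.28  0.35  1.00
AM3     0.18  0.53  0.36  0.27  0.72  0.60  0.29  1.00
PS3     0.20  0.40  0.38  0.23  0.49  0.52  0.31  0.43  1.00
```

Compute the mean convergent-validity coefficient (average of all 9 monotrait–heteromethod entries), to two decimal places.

Convergent values: 0.59, 0.65, 0.83, 0.60, 0.53, 0.72, 0.49, 0.38, 0.52; mean = 5.31/9 = 0.59.

0.59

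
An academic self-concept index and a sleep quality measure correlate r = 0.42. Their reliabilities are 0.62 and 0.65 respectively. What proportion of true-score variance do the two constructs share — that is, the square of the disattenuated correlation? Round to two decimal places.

0.44

Disattenuated r = 0.42 / √(0.62 × 0.65) = 0.42 / 0.6348 = 0.6616.
Shared true-score variance = 0.6616² = 0.4377 ≈ 0.44.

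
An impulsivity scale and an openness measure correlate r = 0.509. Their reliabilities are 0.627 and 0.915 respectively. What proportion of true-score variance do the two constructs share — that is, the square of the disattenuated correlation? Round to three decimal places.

0.452

Disattenuated r = 0.509 / √(0.627 × 0.915) = 0.509 / 0.7574 = 0.6720.
Shared true-score variance = 0.6720² = 0.4516 ≈ 0.452.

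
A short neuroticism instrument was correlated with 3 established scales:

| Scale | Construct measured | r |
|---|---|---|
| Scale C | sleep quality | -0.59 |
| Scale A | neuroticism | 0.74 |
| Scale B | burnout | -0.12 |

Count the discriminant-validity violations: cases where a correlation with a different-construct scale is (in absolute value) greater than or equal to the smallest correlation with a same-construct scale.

Convergent (same construct = neuroticism): Scale A.
Smallest convergent = 0.74. Discriminant |r|: 0.59, 0.12; count ≥ 0.74 → 0.

0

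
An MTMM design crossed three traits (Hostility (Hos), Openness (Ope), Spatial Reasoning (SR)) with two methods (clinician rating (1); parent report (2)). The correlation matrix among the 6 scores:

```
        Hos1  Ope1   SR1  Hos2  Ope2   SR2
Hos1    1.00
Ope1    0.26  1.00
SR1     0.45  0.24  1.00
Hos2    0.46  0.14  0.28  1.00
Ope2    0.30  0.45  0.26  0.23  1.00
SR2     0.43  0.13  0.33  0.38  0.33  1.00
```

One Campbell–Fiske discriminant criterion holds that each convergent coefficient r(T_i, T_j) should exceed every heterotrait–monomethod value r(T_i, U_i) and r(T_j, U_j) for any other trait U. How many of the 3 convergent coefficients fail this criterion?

Convergent coefficients and their comparison sets:
Hos (methods 1·2): 0.46 vs {0.26, 0.23, 0.45, 0.38} → pass.
Ope (methods 1·2): 0.45 vs {0.26, 0.23, 0.24, 0.33} → pass.
SR (methods 1·2): 0.33 vs {0.45, 0.38, 0.24, 0.33} → fail.
1 of 3 fail.

1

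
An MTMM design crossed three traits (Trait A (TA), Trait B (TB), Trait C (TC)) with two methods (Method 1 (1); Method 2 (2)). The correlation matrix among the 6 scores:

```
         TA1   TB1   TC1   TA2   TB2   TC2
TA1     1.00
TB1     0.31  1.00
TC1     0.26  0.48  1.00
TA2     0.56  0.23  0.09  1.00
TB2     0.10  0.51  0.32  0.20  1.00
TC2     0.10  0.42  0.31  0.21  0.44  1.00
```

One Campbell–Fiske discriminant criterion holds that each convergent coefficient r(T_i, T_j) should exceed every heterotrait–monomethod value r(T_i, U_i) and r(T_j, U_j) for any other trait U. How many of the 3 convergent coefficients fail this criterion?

1

Convergent coefficients and their comparison sets:
TA (methods 1·2): 0.56 vs {0.31, 0.20, 0.26, 0.21} → pass.
TB (methods 1·2): 0.51 vs {0.31, 0.20, 0.48, 0.44} → pass.
TC (methods 1·2): 0.31 vs {0.26, 0.21, 0.48, 0.44} → fail.
1 of 3 fail.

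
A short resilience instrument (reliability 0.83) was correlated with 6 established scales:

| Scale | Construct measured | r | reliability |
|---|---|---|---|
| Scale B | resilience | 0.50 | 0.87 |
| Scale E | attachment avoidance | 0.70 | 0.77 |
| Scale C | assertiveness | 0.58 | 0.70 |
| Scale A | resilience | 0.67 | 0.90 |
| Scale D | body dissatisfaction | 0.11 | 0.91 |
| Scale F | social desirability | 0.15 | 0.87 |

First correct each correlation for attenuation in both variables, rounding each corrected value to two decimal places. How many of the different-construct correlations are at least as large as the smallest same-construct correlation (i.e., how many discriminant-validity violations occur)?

Disattenuated r (r / √(r_scale · r_new)):
  Scale B (conv): 0.50 / √(0.87·0.83) = 0.59
  Scale E (disc): 0.70 / √(0.77·0.83) = 0.88
  Scale C (disc): 0.58 / √(0.70·0.83) = 0.76
  Scale A (conv): 0.67 / √(0.90·0.83) = 0.78
  Scale D (disc): 0.11 / √(0.91·0.83) = 0.13
  Scale F (disc): 0.15 / √(0.87·0.83) = 0.18
Smallest convergent = 0.59. Discriminant values: 0.88, 0.76, 0.13, 0.18; count ≥ 0.59 → 2.

2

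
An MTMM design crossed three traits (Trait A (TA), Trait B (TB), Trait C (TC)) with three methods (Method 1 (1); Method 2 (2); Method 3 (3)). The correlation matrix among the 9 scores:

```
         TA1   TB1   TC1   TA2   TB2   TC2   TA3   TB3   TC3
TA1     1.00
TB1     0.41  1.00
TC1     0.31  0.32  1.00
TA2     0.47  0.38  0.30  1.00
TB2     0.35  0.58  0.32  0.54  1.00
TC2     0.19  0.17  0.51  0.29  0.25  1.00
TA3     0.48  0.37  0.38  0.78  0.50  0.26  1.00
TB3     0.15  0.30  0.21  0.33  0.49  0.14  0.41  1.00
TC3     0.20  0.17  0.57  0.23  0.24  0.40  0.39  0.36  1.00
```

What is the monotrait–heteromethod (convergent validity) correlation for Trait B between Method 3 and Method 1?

0.30

Same trait (TB), different methods: r(TB3, TB1) = 0.30.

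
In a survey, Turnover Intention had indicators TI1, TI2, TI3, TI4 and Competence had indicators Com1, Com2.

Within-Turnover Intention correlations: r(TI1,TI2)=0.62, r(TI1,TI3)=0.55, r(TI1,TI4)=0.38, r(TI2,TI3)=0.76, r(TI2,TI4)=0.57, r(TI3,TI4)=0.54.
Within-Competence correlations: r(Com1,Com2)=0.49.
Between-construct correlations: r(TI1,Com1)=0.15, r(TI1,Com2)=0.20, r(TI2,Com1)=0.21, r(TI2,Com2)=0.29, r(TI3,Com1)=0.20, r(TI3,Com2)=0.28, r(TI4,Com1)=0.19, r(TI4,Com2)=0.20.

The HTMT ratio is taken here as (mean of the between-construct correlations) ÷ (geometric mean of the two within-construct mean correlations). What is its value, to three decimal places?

Mean between = 1.72/8 = 0.2150.
Mean within-TI = 3.42/6 = 0.5700; mean within-Com = 0.49/1 = 0.4900.
Geometric mean = √(0.5700 × 0.4900) = 0.5285.
HTMT = 0.2150 / 0.5285 = 0.407.

0.407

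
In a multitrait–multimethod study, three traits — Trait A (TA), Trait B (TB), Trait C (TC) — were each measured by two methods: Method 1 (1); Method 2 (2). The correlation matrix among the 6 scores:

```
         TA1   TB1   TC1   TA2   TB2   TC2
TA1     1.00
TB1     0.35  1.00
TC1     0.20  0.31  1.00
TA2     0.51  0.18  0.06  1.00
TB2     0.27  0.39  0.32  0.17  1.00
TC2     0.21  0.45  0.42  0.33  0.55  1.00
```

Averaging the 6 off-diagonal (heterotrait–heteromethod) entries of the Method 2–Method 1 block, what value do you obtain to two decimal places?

HTHM values (method 2 × method 1): 0.18, 0.06, 0.27, 0.32, 0.21, 0.45; mean = 1.49/6 = 0.25.

0.25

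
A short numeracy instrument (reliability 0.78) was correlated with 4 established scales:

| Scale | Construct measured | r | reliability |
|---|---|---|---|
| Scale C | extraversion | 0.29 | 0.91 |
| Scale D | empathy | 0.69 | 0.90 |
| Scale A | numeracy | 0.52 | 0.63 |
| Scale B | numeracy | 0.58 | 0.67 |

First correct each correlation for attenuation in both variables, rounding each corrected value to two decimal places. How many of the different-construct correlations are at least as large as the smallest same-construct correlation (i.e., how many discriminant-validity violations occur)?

Disattenuated r (r / √(r_scale · r_new)):
  Scale C (disc): 0.29 / √(0.91·0.78) = 0.34
  Scale D (disc): 0.69 / √(0.90·0.78) = 0.82
  Scale A (conv): 0.52 / √(0.63·0.78) = 0.74
  Scale B (conv): 0.58 / √(0.67·0.78) = 0.80
Smallest convergent = 0.74. Discriminant values: 0.34, 0.82; count ≥ 0.74 → 1.

1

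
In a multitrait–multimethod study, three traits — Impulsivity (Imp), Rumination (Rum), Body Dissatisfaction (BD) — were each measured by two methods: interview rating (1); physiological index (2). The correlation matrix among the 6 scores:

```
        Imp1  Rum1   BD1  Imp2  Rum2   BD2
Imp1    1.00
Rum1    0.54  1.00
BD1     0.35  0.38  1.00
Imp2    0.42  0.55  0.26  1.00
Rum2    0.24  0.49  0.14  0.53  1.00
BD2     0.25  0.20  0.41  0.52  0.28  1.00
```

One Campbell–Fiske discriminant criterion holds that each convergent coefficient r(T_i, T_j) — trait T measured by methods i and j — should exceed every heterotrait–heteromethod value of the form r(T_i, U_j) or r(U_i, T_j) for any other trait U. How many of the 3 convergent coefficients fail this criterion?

Convergent coefficients and their comparison sets:
Imp (methods 1·2): 0.42 vs {0.24, 0.55, 0.25, 0.26} → fail.
Rum (methods 1·2): 0.49 vs {0.55, 0.24, 0.20, 0.14} → fail.
BD (methods 1·2): 0.41 vs {0.26, 0.25, 0.14, 0.20} → pass.
2 of 3 fail.

2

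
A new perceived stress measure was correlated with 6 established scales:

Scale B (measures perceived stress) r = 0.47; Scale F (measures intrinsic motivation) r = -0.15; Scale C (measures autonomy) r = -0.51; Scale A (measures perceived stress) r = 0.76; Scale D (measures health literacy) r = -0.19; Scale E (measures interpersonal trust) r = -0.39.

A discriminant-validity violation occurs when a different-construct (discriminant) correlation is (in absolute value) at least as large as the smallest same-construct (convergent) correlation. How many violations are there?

1

Convergent (same construct = perceived stress): Scale B, Scale A.
Smallest convergent = 0.47. Discriminant |r|: 0.15, 0.51, 0.19, 0.39; count ≥ 0.47 → 1.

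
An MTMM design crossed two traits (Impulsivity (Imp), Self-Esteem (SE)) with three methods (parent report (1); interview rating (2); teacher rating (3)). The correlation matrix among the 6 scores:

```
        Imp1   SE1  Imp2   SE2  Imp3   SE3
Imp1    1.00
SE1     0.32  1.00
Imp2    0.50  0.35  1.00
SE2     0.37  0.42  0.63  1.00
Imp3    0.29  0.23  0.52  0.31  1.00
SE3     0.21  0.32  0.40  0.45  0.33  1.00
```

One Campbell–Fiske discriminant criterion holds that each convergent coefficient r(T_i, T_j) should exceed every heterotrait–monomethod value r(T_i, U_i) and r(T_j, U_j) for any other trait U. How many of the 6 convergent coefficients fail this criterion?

6

Each convergent coefficient versus the relevant comparison correlations:
Imp (methods 1·2): 0.50 vs {0.32, 0.63} → fail.
Imp (methods 1·3): 0.29 vs {0.32, 0.33} → fail.
Imp (methods 2·3): 0.52 vs {0.63, 0.33} → fail.
SE (methods 1·2): 0.42 vs {0.32, 0.63} → fail.
SE (methods 1·3): 0.32 vs {0.32, 0.33} → fail.
SE (methods 2·3): 0.45 vs {0.63, 0.33} → fail.
6 of 6 fail.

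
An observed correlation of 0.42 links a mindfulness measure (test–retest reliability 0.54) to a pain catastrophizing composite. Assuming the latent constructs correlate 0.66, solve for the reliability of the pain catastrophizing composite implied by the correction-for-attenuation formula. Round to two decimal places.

0.75

r_true = r_obs / √(r_xx · r_yy) ⇒ 0.66 = 0.42 / √(0.54 · r_yy).
√(0.54 · r_yy) = 0.42 / 0.66 = 0.6364; 0.54 · r_yy = 0.4050; r_yy = 0.4050 / 0.54 ≈ 0.75.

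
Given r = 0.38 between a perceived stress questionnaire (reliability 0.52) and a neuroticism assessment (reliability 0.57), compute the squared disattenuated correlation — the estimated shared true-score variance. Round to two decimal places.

Disattenuated r = 0.38 / √(0.52 × 0.57) = 0.38 / 0.5444 = 0.6980.
Shared true-score variance = 0.6980² = 0.4872 ≈ 0.49.

0.49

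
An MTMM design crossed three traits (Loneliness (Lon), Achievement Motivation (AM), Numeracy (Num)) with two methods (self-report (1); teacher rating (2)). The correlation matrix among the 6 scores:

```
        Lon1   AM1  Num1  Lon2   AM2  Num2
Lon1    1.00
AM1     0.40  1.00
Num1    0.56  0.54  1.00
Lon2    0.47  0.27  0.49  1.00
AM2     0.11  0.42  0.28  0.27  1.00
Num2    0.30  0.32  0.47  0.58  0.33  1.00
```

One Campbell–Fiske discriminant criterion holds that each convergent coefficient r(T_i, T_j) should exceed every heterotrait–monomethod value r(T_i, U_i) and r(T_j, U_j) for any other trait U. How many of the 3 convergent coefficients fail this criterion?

3

Each convergent coefficient versus the relevant comparison correlations:
Lon (methods 1·2): 0.47 vs {0.40, 0.27, 0.56, 0.58} → fail.
AM (methods 1·2): 0.42 vs {0.40, 0.27, 0.54, 0.33} → fail.
Num (methods 1·2): 0.47 vs {0.56, 0.58, 0.54, 0.33} → fail.
3 of 3 fail.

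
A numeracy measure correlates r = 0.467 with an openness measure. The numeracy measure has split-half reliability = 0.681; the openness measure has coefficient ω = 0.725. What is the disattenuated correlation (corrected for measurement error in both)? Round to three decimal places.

0.665

r_true = r_obs / √(r_xx · r_yy) = 0.467 / √(0.681 × 0.725) = 0.467 / √0.493725 = 0.467 / 0.7027 ≈ 0.665.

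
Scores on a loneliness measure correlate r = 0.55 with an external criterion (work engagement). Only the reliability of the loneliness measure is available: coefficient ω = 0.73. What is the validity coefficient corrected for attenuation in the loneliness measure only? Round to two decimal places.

Single correction: r_c = r_obs / √r_xx = 0.55 / √0.73 = 0.55 / 0.8544 ≈ 0.64.

0.64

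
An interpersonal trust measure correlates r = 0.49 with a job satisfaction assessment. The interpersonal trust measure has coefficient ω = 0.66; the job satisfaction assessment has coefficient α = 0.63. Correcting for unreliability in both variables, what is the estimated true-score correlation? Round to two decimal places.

0.76

r_true = r_obs / √(r_xx · r_yy) = 0.49 / √(0.66 × 0.63) = 0.49 / √0.4158 = 0.49 / 0.6448 ≈ 0.76.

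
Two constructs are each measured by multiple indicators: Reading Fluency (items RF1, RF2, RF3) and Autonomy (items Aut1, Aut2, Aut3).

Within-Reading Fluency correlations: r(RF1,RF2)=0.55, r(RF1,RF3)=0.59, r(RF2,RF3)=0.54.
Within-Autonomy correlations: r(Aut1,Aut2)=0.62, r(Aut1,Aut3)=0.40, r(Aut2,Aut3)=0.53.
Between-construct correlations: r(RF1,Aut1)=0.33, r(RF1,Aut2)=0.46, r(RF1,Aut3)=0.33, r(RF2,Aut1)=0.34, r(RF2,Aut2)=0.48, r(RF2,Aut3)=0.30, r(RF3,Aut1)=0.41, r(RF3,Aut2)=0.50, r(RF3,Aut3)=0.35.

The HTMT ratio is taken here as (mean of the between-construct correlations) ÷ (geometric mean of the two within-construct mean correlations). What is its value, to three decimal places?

Mean heterotrait r = 3.50/9 = 0.3889.
Mean within-RF = 1.68/3 = 0.5600; mean within-Aut = 1.55/3 = 0.5167.
Geometric mean = √(0.5600 × 0.5167) = 0.5379.
HTMT = 0.3889 / 0.5379 = 0.723.

0.723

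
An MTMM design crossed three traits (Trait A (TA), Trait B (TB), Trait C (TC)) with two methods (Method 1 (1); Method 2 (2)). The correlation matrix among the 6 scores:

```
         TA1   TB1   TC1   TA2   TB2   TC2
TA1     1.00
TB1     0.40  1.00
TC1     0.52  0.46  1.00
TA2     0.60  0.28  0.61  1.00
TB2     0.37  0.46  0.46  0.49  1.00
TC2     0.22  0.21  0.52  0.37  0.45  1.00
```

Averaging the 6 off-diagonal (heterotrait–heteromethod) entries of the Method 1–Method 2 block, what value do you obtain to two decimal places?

HTHM values (method 1 × method 2): 0.37, 0.22, 0.28, 0.21, 0.61, 0.46; mean = 2.15/6 = 0.36.

0.36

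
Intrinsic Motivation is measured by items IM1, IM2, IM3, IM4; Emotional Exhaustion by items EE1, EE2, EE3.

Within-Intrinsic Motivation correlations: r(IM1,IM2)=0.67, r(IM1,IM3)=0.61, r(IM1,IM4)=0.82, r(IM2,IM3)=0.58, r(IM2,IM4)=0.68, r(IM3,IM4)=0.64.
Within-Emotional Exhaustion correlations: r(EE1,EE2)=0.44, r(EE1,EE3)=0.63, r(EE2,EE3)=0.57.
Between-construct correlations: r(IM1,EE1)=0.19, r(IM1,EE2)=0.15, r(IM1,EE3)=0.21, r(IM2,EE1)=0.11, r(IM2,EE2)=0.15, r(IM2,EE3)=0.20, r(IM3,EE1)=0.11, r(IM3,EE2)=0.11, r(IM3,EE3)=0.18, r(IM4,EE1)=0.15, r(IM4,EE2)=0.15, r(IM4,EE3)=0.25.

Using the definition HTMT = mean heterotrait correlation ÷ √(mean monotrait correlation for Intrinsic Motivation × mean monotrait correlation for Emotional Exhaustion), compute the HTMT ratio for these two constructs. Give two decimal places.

Mean heterotrait r = 1.96/12 = 0.1633.
Mean within-IM = 4.00/6 = 0.6667; mean within-EE = 1.64/3 = 0.5467.
Geometric mean = √(0.6667 × 0.5467) = 0.6037.
HTMT = 0.1633 / 0.6037 = 0.27.

0.27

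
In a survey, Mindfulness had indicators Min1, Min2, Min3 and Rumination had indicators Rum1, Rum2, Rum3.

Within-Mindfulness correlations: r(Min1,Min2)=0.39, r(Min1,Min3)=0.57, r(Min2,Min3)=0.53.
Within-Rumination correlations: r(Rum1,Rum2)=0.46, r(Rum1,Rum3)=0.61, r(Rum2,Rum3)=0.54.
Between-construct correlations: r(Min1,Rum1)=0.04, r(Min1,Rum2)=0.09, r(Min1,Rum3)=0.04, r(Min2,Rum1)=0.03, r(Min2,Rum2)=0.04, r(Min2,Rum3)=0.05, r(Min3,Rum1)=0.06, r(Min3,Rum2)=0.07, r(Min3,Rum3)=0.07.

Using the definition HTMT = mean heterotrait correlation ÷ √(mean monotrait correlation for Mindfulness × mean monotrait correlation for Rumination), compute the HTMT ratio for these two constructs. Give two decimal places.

0.11

Mean between = 0.49/9 = 0.0544.
Mean within-Min = 1.49/3 = 0.4967; mean within-Rum = 1.61/3 = 0.5367.
Geometric mean = √(0.4967 × 0.5367) = 0.5163.
HTMT = 0.0544 / 0.5163 = 0.11.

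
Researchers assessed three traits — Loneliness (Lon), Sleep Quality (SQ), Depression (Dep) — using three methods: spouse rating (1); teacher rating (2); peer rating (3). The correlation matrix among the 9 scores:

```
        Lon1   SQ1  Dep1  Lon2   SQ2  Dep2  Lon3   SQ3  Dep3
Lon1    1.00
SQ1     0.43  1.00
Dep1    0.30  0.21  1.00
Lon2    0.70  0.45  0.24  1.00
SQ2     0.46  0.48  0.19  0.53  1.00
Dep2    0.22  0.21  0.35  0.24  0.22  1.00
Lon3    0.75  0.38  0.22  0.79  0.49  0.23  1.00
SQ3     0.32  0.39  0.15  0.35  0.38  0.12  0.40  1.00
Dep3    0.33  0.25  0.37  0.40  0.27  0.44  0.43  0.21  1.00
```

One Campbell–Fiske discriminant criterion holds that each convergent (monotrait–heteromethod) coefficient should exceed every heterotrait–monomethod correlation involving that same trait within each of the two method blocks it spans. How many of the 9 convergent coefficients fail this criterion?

4

Checking each validity diagonal entry against its comparison values:
Lon (methods 1·2): 0.70 vs {0.43, 0.53, 0.30, 0.24} → pass.
Lon (methods 1·3): 0.75 vs {0.43, 0.40, 0.30, 0.43} → pass.
Lon (methods 2·3): 0.79 vs {0.53, 0.40, 0.24, 0.43} → pass.
SQ (methods 1·2): 0.48 vs {0.43, 0.53, 0.21, 0.22} → fail.
SQ (methods 1·3): 0.39 vs {0.43, 0.40, 0.21, 0.21} → fail.
SQ (methods 2·3): 0.38 vs {0.53, 0.40, 0.22, 0.21} → fail.
Dep (methods 1·2): 0.35 vs {0.30, 0.24, 0.21, 0.22} → pass.
Dep (methods 1·3): 0.37 vs {0.30, 0.43, 0.21, 0.21} → fail.
Dep (methods 2·3): 0.44 vs {0.24, 0.43, 0.22, 0.21} → pass.
4 of 9 fail.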